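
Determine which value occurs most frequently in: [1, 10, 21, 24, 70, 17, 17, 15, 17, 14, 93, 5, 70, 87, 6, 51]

17

Step 1: Count the frequency of each value:
  1: appears 1 time(s)
  5: appears 1 time(s)
  6: appears 1 time(s)
  10: appears 1 time(s)
  14: appears 1 time(s)
  15: appears 1 time(s)
  17: appears 3 time(s)
  21: appears 1 time(s)
  24: appears 1 time(s)
  51: appears 1 time(s)
  70: appears 2 time(s)
  87: appears 1 time(s)
  93: appears 1 time(s)
Step 2: The value 17 appears most frequently (3 times).
Step 3: Mode = 17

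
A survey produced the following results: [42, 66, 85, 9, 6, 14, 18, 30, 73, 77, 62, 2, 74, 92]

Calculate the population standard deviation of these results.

31.3385

Step 1: Compute the mean: 46.4286
Step 2: Sum of squared deviations from the mean: 13749.4286
Step 3: Population variance = 13749.4286 / 14 = 982.102
Step 4: Standard deviation = sqrt(982.102) = 31.3385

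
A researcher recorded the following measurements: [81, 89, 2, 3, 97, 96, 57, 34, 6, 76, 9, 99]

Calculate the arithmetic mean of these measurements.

54.0833

Step 1: Sum all values: 81 + 89 + 2 + 3 + 97 + 96 + 57 + 34 + 6 + 76 + 9 + 99 = 649
Step 2: Count the number of values: n = 12
Step 3: Mean = sum / n = 649 / 12 = 54.0833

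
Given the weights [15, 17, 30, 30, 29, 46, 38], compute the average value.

29.2857

Step 1: Sum all values: 15 + 17 + 30 + 30 + 29 + 46 + 38 = 205
Step 2: Count the number of values: n = 7
Step 3: Mean = sum / n = 205 / 7 = 29.2857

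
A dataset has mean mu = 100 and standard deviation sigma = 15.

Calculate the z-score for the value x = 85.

-1

Step 1: Recall the z-score formula: z = (x - mu) / sigma
Step 2: Substitute values: z = (85 - 100) / 15
Step 3: z = -15 / 15 = -1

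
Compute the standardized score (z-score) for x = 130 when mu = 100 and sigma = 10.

3

Step 1: Recall the z-score formula: z = (x - mu) / sigma
Step 2: Substitute values: z = (130 - 100) / 10
Step 3: z = 30 / 10 = 3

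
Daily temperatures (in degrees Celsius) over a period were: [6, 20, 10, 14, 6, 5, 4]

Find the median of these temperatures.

6

Step 1: Sort the data in ascending order: [4, 5, 6, 6, 10, 14, 20]
Step 2: The number of values is n = 7.
Step 3: Since n is odd, the median is the middle value at position 4: 6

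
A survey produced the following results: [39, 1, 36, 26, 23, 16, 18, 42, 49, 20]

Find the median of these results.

24.5

Step 1: Sort the data in ascending order: [1, 16, 18, 20, 23, 26, 36, 39, 42, 49]
Step 2: The number of values is n = 10.
Step 3: Since n is even, the median is the average of positions 5 and 6:
  Median = (23 + 26) / 2 = 24.5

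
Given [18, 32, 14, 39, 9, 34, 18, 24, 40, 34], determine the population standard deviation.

10.4575

Step 1: Compute the mean: 26.2
Step 2: Sum of squared deviations from the mean: 1093.6
Step 3: Population variance = 1093.6 / 10 = 109.36
Step 4: Standard deviation = sqrt(109.36) = 10.4575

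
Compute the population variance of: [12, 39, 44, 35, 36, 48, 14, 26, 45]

154.3951

Step 1: Compute the mean: (12 + 39 + 44 + 35 + 36 + 48 + 14 + 26 + 45) / 9 = 33.2222
Step 2: Compute squared deviations from the mean:
  (12 - 33.2222)^2 = 450.3827
  (39 - 33.2222)^2 = 33.3827
  (44 - 33.2222)^2 = 116.1605
  (35 - 33.2222)^2 = 3.1605
  (36 - 33.2222)^2 = 7.716
  (48 - 33.2222)^2 = 218.3827
  (14 - 33.2222)^2 = 369.4938
  (26 - 33.2222)^2 = 52.1605
  (45 - 33.2222)^2 = 138.716
Step 3: Sum of squared deviations = 1389.5556
Step 4: Population variance = 1389.5556 / 9 = 154.3951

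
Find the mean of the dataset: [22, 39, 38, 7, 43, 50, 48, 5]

31.5

Step 1: Sum all values: 22 + 39 + 38 + 7 + 43 + 50 + 48 + 5 = 252
Step 2: Count the number of values: n = 8
Step 3: Mean = sum / n = 252 / 8 = 31.5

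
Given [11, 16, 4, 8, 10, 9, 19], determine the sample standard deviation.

5.0332

Step 1: Compute the mean: 11
Step 2: Sum of squared deviations from the mean: 152
Step 3: Sample variance = 152 / 6 = 25.3333
Step 4: Standard deviation = sqrt(25.3333) = 5.0332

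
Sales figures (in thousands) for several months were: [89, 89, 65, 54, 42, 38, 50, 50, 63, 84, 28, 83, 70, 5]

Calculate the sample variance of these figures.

611.5165

Step 1: Compute the mean: (89 + 89 + 65 + 54 + 42 + 38 + 50 + 50 + 63 + 84 + 28 + 83 + 70 + 5) / 14 = 57.8571
Step 2: Compute squared deviations from the mean:
  (89 - 57.8571)^2 = 969.8776
  (89 - 57.8571)^2 = 969.8776
  (65 - 57.8571)^2 = 51.0204
  (54 - 57.8571)^2 = 14.8776
  (42 - 57.8571)^2 = 251.449
  (38 - 57.8571)^2 = 394.3061
  (50 - 57.8571)^2 = 61.7347
  (50 - 57.8571)^2 = 61.7347
  (63 - 57.8571)^2 = 26.449
  (84 - 57.8571)^2 = 683.449
  (28 - 57.8571)^2 = 891.449
  (83 - 57.8571)^2 = 632.1633
  (70 - 57.8571)^2 = 147.449
  (5 - 57.8571)^2 = 2793.8776
Step 3: Sum of squared deviations = 7949.7143
Step 4: Sample variance = 7949.7143 / 13 = 611.5165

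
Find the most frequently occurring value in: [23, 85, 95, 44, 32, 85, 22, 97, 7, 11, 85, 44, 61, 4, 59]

85

Step 1: Count the frequency of each value:
  4: appears 1 time(s)
  7: appears 1 time(s)
  11: appears 1 time(s)
  22: appears 1 time(s)
  23: appears 1 time(s)
  32: appears 1 time(s)
  44: appears 2 time(s)
  59: appears 1 time(s)
  61: appears 1 time(s)
  85: appears 3 time(s)
  95: appears 1 time(s)
  97: appears 1 time(s)
Step 2: The value 85 appears most frequently (3 times).
Step 3: Mode = 85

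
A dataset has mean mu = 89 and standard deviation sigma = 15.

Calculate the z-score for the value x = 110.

1.4

Step 1: Recall the z-score formula: z = (x - mu) / sigma
Step 2: Substitute values: z = (110 - 89) / 15
Step 3: z = 21 / 15 = 1.4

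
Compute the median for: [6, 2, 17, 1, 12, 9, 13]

9

Step 1: Sort the data in ascending order: [1, 2, 6, 9, 12, 13, 17]
Step 2: The number of values is n = 7.
Step 3: Since n is odd, the median is the middle value at position 4: 9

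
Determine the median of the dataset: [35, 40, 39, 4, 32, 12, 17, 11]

24.5

Step 1: Sort the data in ascending order: [4, 11, 12, 17, 32, 35, 39, 40]
Step 2: The number of values is n = 8.
Step 3: Since n is even, the median is the average of positions 4 and 5:
  Median = (17 + 32) / 2 = 24.5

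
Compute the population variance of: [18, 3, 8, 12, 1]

37.84

Step 1: Compute the mean: (18 + 3 + 8 + 12 + 1) / 5 = 8.4
Step 2: Compute squared deviations from the mean:
  (18 - 8.4)^2 = 92.16
  (3 - 8.4)^2 = 29.16
  (8 - 8.4)^2 = 0.16
  (12 - 8.4)^2 = 12.96
  (1 - 8.4)^2 = 54.76
Step 3: Sum of squared deviations = 189.2
Step 4: Population variance = 189.2 / 5 = 37.84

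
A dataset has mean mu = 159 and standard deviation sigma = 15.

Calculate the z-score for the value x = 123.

-2.4

Step 1: Recall the z-score formula: z = (x - mu) / sigma
Step 2: Substitute values: z = (123 - 159) / 15
Step 3: z = -36 / 15 = -2.4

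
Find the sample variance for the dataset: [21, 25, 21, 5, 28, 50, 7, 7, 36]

220.6944

Step 1: Compute the mean: (21 + 25 + 21 + 5 + 28 + 50 + 7 + 7 + 36) / 9 = 22.2222
Step 2: Compute squared deviations from the mean:
  (21 - 22.2222)^2 = 1.4938
  (25 - 22.2222)^2 = 7.716
  (21 - 22.2222)^2 = 1.4938
  (5 - 22.2222)^2 = 296.6049
  (28 - 22.2222)^2 = 33.3827
  (50 - 22.2222)^2 = 771.6049
  (7 - 22.2222)^2 = 231.716
  (7 - 22.2222)^2 = 231.716
  (36 - 22.2222)^2 = 189.8272
Step 3: Sum of squared deviations = 1765.5556
Step 4: Sample variance = 1765.5556 / 8 = 220.6944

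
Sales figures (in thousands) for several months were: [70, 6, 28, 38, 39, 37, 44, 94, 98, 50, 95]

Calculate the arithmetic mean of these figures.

54.4545

Step 1: Sum all values: 70 + 6 + 28 + 38 + 39 + 37 + 44 + 94 + 98 + 50 + 95 = 599
Step 2: Count the number of values: n = 11
Step 3: Mean = sum / n = 599 / 11 = 54.4545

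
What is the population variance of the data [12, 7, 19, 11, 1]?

35.2

Step 1: Compute the mean: (12 + 7 + 19 + 11 + 1) / 5 = 10
Step 2: Compute squared deviations from the mean:
  (12 - 10)^2 = 4
  (7 - 10)^2 = 9
  (19 - 10)^2 = 81
  (11 - 10)^2 = 1
  (1 - 10)^2 = 81
Step 3: Sum of squared deviations = 176
Step 4: Population variance = 176 / 5 = 35.2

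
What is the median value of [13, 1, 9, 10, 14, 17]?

11.5

Step 1: Sort the data in ascending order: [1, 9, 10, 13, 14, 17]
Step 2: The number of values is n = 6.
Step 3: Since n is even, the median is the average of positions 3 and 4:
  Median = (10 + 13) / 2 = 11.5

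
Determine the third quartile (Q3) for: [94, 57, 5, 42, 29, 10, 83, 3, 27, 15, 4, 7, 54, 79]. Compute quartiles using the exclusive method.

62.5

Step 1: Sort the data: [3, 4, 5, 7, 10, 15, 27, 29, 42, 54, 57, 79, 83, 94]
Step 2: n = 14
Step 3: Using the exclusive quartile method:
  Q1 = 6.5
  Q2 (median) = 28
  Q3 = 62.5
  IQR = Q3 - Q1 = 62.5 - 6.5 = 56
Step 4: Q3 = 62.5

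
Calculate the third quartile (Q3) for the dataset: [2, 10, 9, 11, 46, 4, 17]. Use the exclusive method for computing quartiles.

17

Step 1: Sort the data: [2, 4, 9, 10, 11, 17, 46]
Step 2: n = 7
Step 3: Using the exclusive quartile method:
  Q1 = 4
  Q2 (median) = 10
  Q3 = 17
  IQR = Q3 - Q1 = 17 - 4 = 13
Step 4: Q3 = 17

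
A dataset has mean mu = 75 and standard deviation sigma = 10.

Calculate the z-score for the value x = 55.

-2

Step 1: Recall the z-score formula: z = (x - mu) / sigma
Step 2: Substitute values: z = (55 - 75) / 10
Step 3: z = -20 / 10 = -2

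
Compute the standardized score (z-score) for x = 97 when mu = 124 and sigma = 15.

-1.8

Step 1: Recall the z-score formula: z = (x - mu) / sigma
Step 2: Substitute values: z = (97 - 124) / 15
Step 3: z = -27 / 15 = -1.8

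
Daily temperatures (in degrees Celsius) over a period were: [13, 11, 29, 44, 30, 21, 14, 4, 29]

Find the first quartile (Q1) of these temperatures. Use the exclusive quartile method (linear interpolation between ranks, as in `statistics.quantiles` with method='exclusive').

12

Step 1: Sort the data: [4, 11, 13, 14, 21, 29, 29, 30, 44]
Step 2: n = 9
Step 3: Using the exclusive quartile method:
  Q1 = 12
  Q2 (median) = 21
  Q3 = 29.5
  IQR = Q3 - Q1 = 29.5 - 12 = 17.5
Step 4: Q1 = 12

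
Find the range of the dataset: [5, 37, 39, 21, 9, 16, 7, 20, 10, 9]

34

Step 1: Identify the maximum value: max = 39
Step 2: Identify the minimum value: min = 5
Step 3: Range = max - min = 39 - 5 = 34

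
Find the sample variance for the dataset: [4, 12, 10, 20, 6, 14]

33.2

Step 1: Compute the mean: (4 + 12 + 10 + 20 + 6 + 14) / 6 = 11
Step 2: Compute squared deviations from the mean:
  (4 - 11)^2 = 49
  (12 - 11)^2 = 1
  (10 - 11)^2 = 1
  (20 - 11)^2 = 81
  (6 - 11)^2 = 25
  (14 - 11)^2 = 9
Step 3: Sum of squared deviations = 166
Step 4: Sample variance = 166 / 5 = 33.2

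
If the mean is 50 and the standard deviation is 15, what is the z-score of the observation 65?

1

Step 1: Recall the z-score formula: z = (x - mu) / sigma
Step 2: Substitute values: z = (65 - 50) / 15
Step 3: z = 15 / 15 = 1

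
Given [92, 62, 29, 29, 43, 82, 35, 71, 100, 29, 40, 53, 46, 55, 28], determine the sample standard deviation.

23.8671

Step 1: Compute the mean: 52.9333
Step 2: Sum of squared deviations from the mean: 7974.9333
Step 3: Sample variance = 7974.9333 / 14 = 569.6381
Step 4: Standard deviation = sqrt(569.6381) = 23.8671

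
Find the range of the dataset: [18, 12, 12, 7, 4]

14

Step 1: Identify the maximum value: max = 18
Step 2: Identify the minimum value: min = 4
Step 3: Range = max - min = 18 - 4 = 14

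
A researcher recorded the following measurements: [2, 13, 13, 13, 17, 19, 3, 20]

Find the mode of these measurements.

13

Step 1: Count the frequency of each value:
  2: appears 1 time(s)
  3: appears 1 time(s)
  13: appears 3 time(s)
  17: appears 1 time(s)
  19: appears 1 time(s)
  20: appears 1 time(s)
Step 2: The value 13 appears most frequently (3 times).
Step 3: Mode = 13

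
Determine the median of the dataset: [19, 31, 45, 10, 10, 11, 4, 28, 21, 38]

20

Step 1: Sort the data in ascending order: [4, 10, 10, 11, 19, 21, 28, 31, 38, 45]
Step 2: The number of values is n = 10.
Step 3: Since n is even, the median is the average of positions 5 and 6:
  Median = (19 + 21) / 2 = 20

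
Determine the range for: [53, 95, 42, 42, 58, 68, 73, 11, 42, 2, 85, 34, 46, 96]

94

Step 1: Identify the maximum value: max = 96
Step 2: Identify the minimum value: min = 2
Step 3: Range = max - min = 96 - 2 = 94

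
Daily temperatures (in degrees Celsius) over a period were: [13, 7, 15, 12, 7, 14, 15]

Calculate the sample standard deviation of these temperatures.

3.4847

Step 1: Compute the mean: 11.8571
Step 2: Sum of squared deviations from the mean: 72.8571
Step 3: Sample variance = 72.8571 / 6 = 12.1429
Step 4: Standard deviation = sqrt(12.1429) = 3.4847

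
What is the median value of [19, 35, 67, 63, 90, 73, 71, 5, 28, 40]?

51.5

Step 1: Sort the data in ascending order: [5, 19, 28, 35, 40, 63, 67, 71, 73, 90]
Step 2: The number of values is n = 10.
Step 3: Since n is even, the median is the average of positions 5 and 6:
  Median = (40 + 63) / 2 = 51.5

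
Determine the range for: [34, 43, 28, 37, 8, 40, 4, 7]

39

Step 1: Identify the maximum value: max = 43
Step 2: Identify the minimum value: min = 4
Step 3: Range = max - min = 43 - 4 = 39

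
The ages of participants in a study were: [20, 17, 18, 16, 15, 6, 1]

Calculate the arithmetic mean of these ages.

13.2857

Step 1: Sum all values: 20 + 17 + 18 + 16 + 15 + 6 + 1 = 93
Step 2: Count the number of values: n = 7
Step 3: Mean = sum / n = 93 / 7 = 13.2857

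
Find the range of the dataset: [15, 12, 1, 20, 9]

19

Step 1: Identify the maximum value: max = 20
Step 2: Identify the minimum value: min = 1
Step 3: Range = max - min = 20 - 1 = 19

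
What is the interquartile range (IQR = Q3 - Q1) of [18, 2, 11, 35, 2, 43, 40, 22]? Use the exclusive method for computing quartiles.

34.5

Step 1: Sort the data: [2, 2, 11, 18, 22, 35, 40, 43]
Step 2: n = 8
Step 3: Using the exclusive quartile method:
  Q1 = 4.25
  Q2 (median) = 20
  Q3 = 38.75
  IQR = Q3 - Q1 = 38.75 - 4.25 = 34.5
Step 4: IQR = 34.5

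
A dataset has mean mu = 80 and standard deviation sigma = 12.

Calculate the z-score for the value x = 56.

-2

Step 1: Recall the z-score formula: z = (x - mu) / sigma
Step 2: Substitute values: z = (56 - 80) / 12
Step 3: z = -24 / 12 = -2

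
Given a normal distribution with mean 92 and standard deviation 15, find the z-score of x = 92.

0

Step 1: Recall the z-score formula: z = (x - mu) / sigma
Step 2: Substitute values: z = (92 - 92) / 15
Step 3: z = 0 / 15 = 0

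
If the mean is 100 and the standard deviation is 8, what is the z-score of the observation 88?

-1.5

Step 1: Recall the z-score formula: z = (x - mu) / sigma
Step 2: Substitute values: z = (88 - 100) / 8
Step 3: z = -12 / 8 = -1.5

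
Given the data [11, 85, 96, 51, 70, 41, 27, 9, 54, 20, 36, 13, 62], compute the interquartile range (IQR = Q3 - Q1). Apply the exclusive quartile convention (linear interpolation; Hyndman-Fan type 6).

49.5

Step 1: Sort the data: [9, 11, 13, 20, 27, 36, 41, 51, 54, 62, 70, 85, 96]
Step 2: n = 13
Step 3: Using the exclusive quartile method:
  Q1 = 16.5
  Q2 (median) = 41
  Q3 = 66
  IQR = Q3 - Q1 = 66 - 16.5 = 49.5
Step 4: IQR = 49.5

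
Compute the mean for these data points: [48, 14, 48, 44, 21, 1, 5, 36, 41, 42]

30

Step 1: Sum all values: 48 + 14 + 48 + 44 + 21 + 1 + 5 + 36 + 41 + 42 = 300
Step 2: Count the number of values: n = 10
Step 3: Mean = sum / n = 300 / 10 = 30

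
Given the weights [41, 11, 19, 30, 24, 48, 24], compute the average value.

28.1429

Step 1: Sum all values: 41 + 11 + 19 + 30 + 24 + 48 + 24 = 197
Step 2: Count the number of values: n = 7
Step 3: Mean = sum / n = 197 / 7 = 28.1429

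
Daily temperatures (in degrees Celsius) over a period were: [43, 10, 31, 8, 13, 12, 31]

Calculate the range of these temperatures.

35

Step 1: Identify the maximum value: max = 43
Step 2: Identify the minimum value: min = 8
Step 3: Range = max - min = 43 - 8 = 35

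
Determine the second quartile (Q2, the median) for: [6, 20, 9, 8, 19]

9

Step 1: Sort the data: [6, 8, 9, 19, 20]
Step 2: n = 5
Step 3: Q2 is the median. Since n is odd, it is the middle value at position 3: 9
Step 4: Q2 = 9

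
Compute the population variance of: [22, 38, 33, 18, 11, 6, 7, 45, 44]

214.7654

Step 1: Compute the mean: (22 + 38 + 33 + 18 + 11 + 6 + 7 + 45 + 44) / 9 = 24.8889
Step 2: Compute squared deviations from the mean:
  (22 - 24.8889)^2 = 8.3457
  (38 - 24.8889)^2 = 171.9012
  (33 - 24.8889)^2 = 65.7901
  (18 - 24.8889)^2 = 47.4568
  (11 - 24.8889)^2 = 192.9012
  (6 - 24.8889)^2 = 356.7901
  (7 - 24.8889)^2 = 320.0123
  (45 - 24.8889)^2 = 404.4568
  (44 - 24.8889)^2 = 365.2346
Step 3: Sum of squared deviations = 1932.8889
Step 4: Population variance = 1932.8889 / 9 = 214.7654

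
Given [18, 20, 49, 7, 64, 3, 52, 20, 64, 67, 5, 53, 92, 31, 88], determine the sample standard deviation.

29.5905

Step 1: Compute the mean: 42.2
Step 2: Sum of squared deviations from the mean: 12258.4
Step 3: Sample variance = 12258.4 / 14 = 875.6
Step 4: Standard deviation = sqrt(875.6) = 29.5905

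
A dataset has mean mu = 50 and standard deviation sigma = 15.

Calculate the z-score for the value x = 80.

2

Step 1: Recall the z-score formula: z = (x - mu) / sigma
Step 2: Substitute values: z = (80 - 50) / 15
Step 3: z = 30 / 15 = 2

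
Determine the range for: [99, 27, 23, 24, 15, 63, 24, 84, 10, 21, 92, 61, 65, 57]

89

Step 1: Identify the maximum value: max = 99
Step 2: Identify the minimum value: min = 10
Step 3: Range = max - min = 99 - 10 = 89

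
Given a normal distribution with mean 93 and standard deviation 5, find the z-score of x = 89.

-0.8

Step 1: Recall the z-score formula: z = (x - mu) / sigma
Step 2: Substitute values: z = (89 - 93) / 5
Step 3: z = -4 / 5 = -0.8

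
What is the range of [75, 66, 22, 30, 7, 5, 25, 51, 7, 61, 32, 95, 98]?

93

Step 1: Identify the maximum value: max = 98
Step 2: Identify the minimum value: min = 5
Step 3: Range = max - min = 98 - 5 = 93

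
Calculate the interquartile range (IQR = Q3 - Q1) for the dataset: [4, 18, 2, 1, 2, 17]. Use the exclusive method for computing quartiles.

15.5

Step 1: Sort the data: [1, 2, 2, 4, 17, 18]
Step 2: n = 6
Step 3: Using the exclusive quartile method:
  Q1 = 1.75
  Q2 (median) = 3
  Q3 = 17.25
  IQR = Q3 - Q1 = 17.25 - 1.75 = 15.5
Step 4: IQR = 15.5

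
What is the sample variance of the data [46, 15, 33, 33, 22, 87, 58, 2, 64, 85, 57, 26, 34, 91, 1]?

864.9714

Step 1: Compute the mean: (46 + 15 + 33 + 33 + 22 + 87 + 58 + 2 + 64 + 85 + 57 + 26 + 34 + 91 + 1) / 15 = 43.6
Step 2: Compute squared deviations from the mean:
  (46 - 43.6)^2 = 5.76
  (15 - 43.6)^2 = 817.96
  (33 - 43.6)^2 = 112.36
  (33 - 43.6)^2 = 112.36
  (22 - 43.6)^2 = 466.56
  (87 - 43.6)^2 = 1883.56
  (58 - 43.6)^2 = 207.36
  (2 - 43.6)^2 = 1730.56
  (64 - 43.6)^2 = 416.16
  (85 - 43.6)^2 = 1713.96
  (57 - 43.6)^2 = 179.56
  (26 - 43.6)^2 = 309.76
  (34 - 43.6)^2 = 92.16
  (91 - 43.6)^2 = 2246.76
  (1 - 43.6)^2 = 1814.76
Step 3: Sum of squared deviations = 12109.6
Step 4: Sample variance = 12109.6 / 14 = 864.9714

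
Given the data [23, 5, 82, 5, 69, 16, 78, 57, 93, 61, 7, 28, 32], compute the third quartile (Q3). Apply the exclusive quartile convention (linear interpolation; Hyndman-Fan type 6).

73.5

Step 1: Sort the data: [5, 5, 7, 16, 23, 28, 32, 57, 61, 69, 78, 82, 93]
Step 2: n = 13
Step 3: Using the exclusive quartile method:
  Q1 = 11.5
  Q2 (median) = 32
  Q3 = 73.5
  IQR = Q3 - Q1 = 73.5 - 11.5 = 62
Step 4: Q3 = 73.5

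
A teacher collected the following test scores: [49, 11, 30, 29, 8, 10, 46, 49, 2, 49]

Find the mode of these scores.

49

Step 1: Count the frequency of each value:
  2: appears 1 time(s)
  8: appears 1 time(s)
  10: appears 1 time(s)
  11: appears 1 time(s)
  29: appears 1 time(s)
  30: appears 1 time(s)
  46: appears 1 time(s)
  49: appears 3 time(s)
Step 2: The value 49 appears most frequently (3 times).
Step 3: Mode = 49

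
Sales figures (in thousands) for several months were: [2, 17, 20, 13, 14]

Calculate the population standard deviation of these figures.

6.1123

Step 1: Compute the mean: 13.2
Step 2: Sum of squared deviations from the mean: 186.8
Step 3: Population variance = 186.8 / 5 = 37.36
Step 4: Standard deviation = sqrt(37.36) = 6.1123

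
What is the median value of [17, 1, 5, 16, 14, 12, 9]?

12

Step 1: Sort the data in ascending order: [1, 5, 9, 12, 14, 16, 17]
Step 2: The number of values is n = 7.
Step 3: Since n is odd, the median is the middle value at position 4: 12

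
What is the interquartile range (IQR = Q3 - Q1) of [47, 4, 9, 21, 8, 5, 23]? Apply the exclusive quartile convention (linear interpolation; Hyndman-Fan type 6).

18

Step 1: Sort the data: [4, 5, 8, 9, 21, 23, 47]
Step 2: n = 7
Step 3: Using the exclusive quartile method:
  Q1 = 5
  Q2 (median) = 9
  Q3 = 23
  IQR = Q3 - Q1 = 23 - 5 = 18
Step 4: IQR = 18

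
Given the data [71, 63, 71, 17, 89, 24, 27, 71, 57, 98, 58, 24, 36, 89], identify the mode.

71

Step 1: Count the frequency of each value:
  17: appears 1 time(s)
  24: appears 2 time(s)
  27: appears 1 time(s)
  36: appears 1 time(s)
  57: appears 1 time(s)
  58: appears 1 time(s)
  63: appears 1 time(s)
  71: appears 3 time(s)
  89: appears 2 time(s)
  98: appears 1 time(s)
Step 2: The value 71 appears most frequently (3 times).
Step 3: Mode = 71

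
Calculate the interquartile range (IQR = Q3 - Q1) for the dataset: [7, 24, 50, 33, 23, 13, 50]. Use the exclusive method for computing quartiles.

37

Step 1: Sort the data: [7, 13, 23, 24, 33, 50, 50]
Step 2: n = 7
Step 3: Using the exclusive quartile method:
  Q1 = 13
  Q2 (median) = 24
  Q3 = 50
  IQR = Q3 - Q1 = 50 - 13 = 37
Step 4: IQR = 37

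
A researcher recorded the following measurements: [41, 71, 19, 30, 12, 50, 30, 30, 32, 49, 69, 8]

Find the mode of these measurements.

30

Step 1: Count the frequency of each value:
  8: appears 1 time(s)
  12: appears 1 time(s)
  19: appears 1 time(s)
  30: appears 3 time(s)
  32: appears 1 time(s)
  41: appears 1 time(s)
  49: appears 1 time(s)
  50: appears 1 time(s)
  69: appears 1 time(s)
  71: appears 1 time(s)
Step 2: The value 30 appears most frequently (3 times).
Step 3: Mode = 30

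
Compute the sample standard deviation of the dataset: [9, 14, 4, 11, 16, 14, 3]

5.0803

Step 1: Compute the mean: 10.1429
Step 2: Sum of squared deviations from the mean: 154.8571
Step 3: Sample variance = 154.8571 / 6 = 25.8095
Step 4: Standard deviation = sqrt(25.8095) = 5.0803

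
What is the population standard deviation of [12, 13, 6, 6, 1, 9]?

4.0586

Step 1: Compute the mean: 7.8333
Step 2: Sum of squared deviations from the mean: 98.8333
Step 3: Population variance = 98.8333 / 6 = 16.4722
Step 4: Standard deviation = sqrt(16.4722) = 4.0586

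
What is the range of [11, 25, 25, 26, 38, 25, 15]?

27

Step 1: Identify the maximum value: max = 38
Step 2: Identify the minimum value: min = 11
Step 3: Range = max - min = 38 - 11 = 27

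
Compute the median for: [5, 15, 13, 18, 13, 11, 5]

13

Step 1: Sort the data in ascending order: [5, 5, 11, 13, 13, 15, 18]
Step 2: The number of values is n = 7.
Step 3: Since n is odd, the median is the middle value at position 4: 13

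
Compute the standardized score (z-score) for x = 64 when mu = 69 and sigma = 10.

-0.5

Step 1: Recall the z-score formula: z = (x - mu) / sigma
Step 2: Substitute values: z = (64 - 69) / 10
Step 3: z = -5 / 10 = -0.5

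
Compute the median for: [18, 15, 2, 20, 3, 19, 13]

15

Step 1: Sort the data in ascending order: [2, 3, 13, 15, 18, 19, 20]
Step 2: The number of values is n = 7.
Step 3: Since n is odd, the median is the middle value at position 4: 15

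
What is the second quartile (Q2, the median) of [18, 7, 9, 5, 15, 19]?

12

Step 1: Sort the data: [5, 7, 9, 15, 18, 19]
Step 2: n = 6
Step 3: Q2 is the median. Since n is even, it is the average of the values at positions 3 and 4:
  Q2 = (9 + 15) / 2 = 12
Step 4: Q2 = 12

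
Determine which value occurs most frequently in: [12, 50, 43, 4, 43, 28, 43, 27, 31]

43

Step 1: Count the frequency of each value:
  4: appears 1 time(s)
  12: appears 1 time(s)
  27: appears 1 time(s)
  28: appears 1 time(s)
  31: appears 1 time(s)
  43: appears 3 time(s)
  50: appears 1 time(s)
Step 2: The value 43 appears most frequently (3 times).
Step 3: Mode = 43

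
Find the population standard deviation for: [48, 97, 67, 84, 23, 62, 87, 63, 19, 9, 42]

27.8609

Step 1: Compute the mean: 54.6364
Step 2: Sum of squared deviations from the mean: 8538.5455
Step 3: Population variance = 8538.5455 / 11 = 776.2314
Step 4: Standard deviation = sqrt(776.2314) = 27.8609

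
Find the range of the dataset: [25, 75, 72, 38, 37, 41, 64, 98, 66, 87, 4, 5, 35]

94

Step 1: Identify the maximum value: max = 98
Step 2: Identify the minimum value: min = 4
Step 3: Range = max - min = 98 - 4 = 94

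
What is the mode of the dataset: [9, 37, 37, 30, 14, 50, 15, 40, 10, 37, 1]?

37

Step 1: Count the frequency of each value:
  1: appears 1 time(s)
  9: appears 1 time(s)
  10: appears 1 time(s)
  14: appears 1 time(s)
  15: appears 1 time(s)
  30: appears 1 time(s)
  37: appears 3 time(s)
  40: appears 1 time(s)
  50: appears 1 time(s)
Step 2: The value 37 appears most frequently (3 times).
Step 3: Mode = 37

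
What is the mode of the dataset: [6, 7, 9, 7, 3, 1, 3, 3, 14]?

3

Step 1: Count the frequency of each value:
  1: appears 1 time(s)
  3: appears 3 time(s)
  6: appears 1 time(s)
  7: appears 2 time(s)
  9: appears 1 time(s)
  14: appears 1 time(s)
Step 2: The value 3 appears most frequently (3 times).
Step 3: Mode = 3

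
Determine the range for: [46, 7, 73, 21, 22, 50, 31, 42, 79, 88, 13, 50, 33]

81

Step 1: Identify the maximum value: max = 88
Step 2: Identify the minimum value: min = 7
Step 3: Range = max - min = 88 - 7 = 81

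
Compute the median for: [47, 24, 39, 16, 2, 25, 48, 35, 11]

25

Step 1: Sort the data in ascending order: [2, 11, 16, 24, 25, 35, 39, 47, 48]
Step 2: The number of values is n = 9.
Step 3: Since n is odd, the median is the middle value at position 5: 25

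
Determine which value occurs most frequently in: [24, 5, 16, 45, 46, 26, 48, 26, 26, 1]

26

Step 1: Count the frequency of each value:
  1: appears 1 time(s)
  5: appears 1 time(s)
  16: appears 1 time(s)
  24: appears 1 time(s)
  26: appears 3 time(s)
  45: appears 1 time(s)
  46: appears 1 time(s)
  48: appears 1 time(s)
Step 2: The value 26 appears most frequently (3 times).
Step 3: Mode = 26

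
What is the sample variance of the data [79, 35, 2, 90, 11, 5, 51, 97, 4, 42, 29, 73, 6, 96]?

1343.9121

Step 1: Compute the mean: (79 + 35 + 2 + 90 + 11 + 5 + 51 + 97 + 4 + 42 + 29 + 73 + 6 + 96) / 14 = 44.2857
Step 2: Compute squared deviations from the mean:
  (79 - 44.2857)^2 = 1205.0816
  (35 - 44.2857)^2 = 86.2245
  (2 - 44.2857)^2 = 1788.0816
  (90 - 44.2857)^2 = 2089.7959
  (11 - 44.2857)^2 = 1107.9388
  (5 - 44.2857)^2 = 1543.3673
  (51 - 44.2857)^2 = 45.0816
  (97 - 44.2857)^2 = 2778.7959
  (4 - 44.2857)^2 = 1622.9388
  (42 - 44.2857)^2 = 5.2245
  (29 - 44.2857)^2 = 233.6531
  (73 - 44.2857)^2 = 824.5102
  (6 - 44.2857)^2 = 1465.7959
  (96 - 44.2857)^2 = 2674.3673
Step 3: Sum of squared deviations = 17470.8571
Step 4: Sample variance = 17470.8571 / 13 = 1343.9121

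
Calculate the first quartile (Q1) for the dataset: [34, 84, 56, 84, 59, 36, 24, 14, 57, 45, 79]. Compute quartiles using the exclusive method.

34

Step 1: Sort the data: [14, 24, 34, 36, 45, 56, 57, 59, 79, 84, 84]
Step 2: n = 11
Step 3: Using the exclusive quartile method:
  Q1 = 34
  Q2 (median) = 56
  Q3 = 79
  IQR = Q3 - Q1 = 79 - 34 = 45
Step 4: Q1 = 34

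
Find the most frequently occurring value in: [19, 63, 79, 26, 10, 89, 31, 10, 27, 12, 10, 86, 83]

10

Step 1: Count the frequency of each value:
  10: appears 3 time(s)
  12: appears 1 time(s)
  19: appears 1 time(s)
  26: appears 1 time(s)
  27: appears 1 time(s)
  31: appears 1 time(s)
  63: appears 1 time(s)
  79: appears 1 time(s)
  83: appears 1 time(s)
  86: appears 1 time(s)
  89: appears 1 time(s)
Step 2: The value 10 appears most frequently (3 times).
Step 3: Mode = 10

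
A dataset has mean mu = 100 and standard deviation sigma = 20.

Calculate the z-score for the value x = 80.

-1

Step 1: Recall the z-score formula: z = (x - mu) / sigma
Step 2: Substitute values: z = (80 - 100) / 20
Step 3: z = -20 / 20 = -1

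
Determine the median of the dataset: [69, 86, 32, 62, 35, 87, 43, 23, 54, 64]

58

Step 1: Sort the data in ascending order: [23, 32, 35, 43, 54, 62, 64, 69, 86, 87]
Step 2: The number of values is n = 10.
Step 3: Since n is even, the median is the average of positions 5 and 6:
  Median = (54 + 62) / 2 = 58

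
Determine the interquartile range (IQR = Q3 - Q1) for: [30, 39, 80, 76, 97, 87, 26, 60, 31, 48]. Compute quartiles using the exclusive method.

51

Step 1: Sort the data: [26, 30, 31, 39, 48, 60, 76, 80, 87, 97]
Step 2: n = 10
Step 3: Using the exclusive quartile method:
  Q1 = 30.75
  Q2 (median) = 54
  Q3 = 81.75
  IQR = Q3 - Q1 = 81.75 - 30.75 = 51
Step 4: IQR = 51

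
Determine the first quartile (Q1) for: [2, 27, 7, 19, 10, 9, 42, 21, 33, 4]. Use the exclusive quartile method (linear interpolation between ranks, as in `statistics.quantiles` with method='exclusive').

6.25

Step 1: Sort the data: [2, 4, 7, 9, 10, 19, 21, 27, 33, 42]
Step 2: n = 10
Step 3: Using the exclusive quartile method:
  Q1 = 6.25
  Q2 (median) = 14.5
  Q3 = 28.5
  IQR = Q3 - Q1 = 28.5 - 6.25 = 22.25
Step 4: Q1 = 6.25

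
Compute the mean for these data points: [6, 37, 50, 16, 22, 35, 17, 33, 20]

26.2222

Step 1: Sum all values: 6 + 37 + 50 + 16 + 22 + 35 + 17 + 33 + 20 = 236
Step 2: Count the number of values: n = 9
Step 3: Mean = sum / n = 236 / 9 = 26.2222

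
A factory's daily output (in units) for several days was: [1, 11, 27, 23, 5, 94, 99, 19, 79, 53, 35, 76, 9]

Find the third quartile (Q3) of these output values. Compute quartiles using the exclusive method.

77.5

Step 1: Sort the data: [1, 5, 9, 11, 19, 23, 27, 35, 53, 76, 79, 94, 99]
Step 2: n = 13
Step 3: Using the exclusive quartile method:
  Q1 = 10
  Q2 (median) = 27
  Q3 = 77.5
  IQR = Q3 - Q1 = 77.5 - 10 = 67.5
Step 4: Q3 = 77.5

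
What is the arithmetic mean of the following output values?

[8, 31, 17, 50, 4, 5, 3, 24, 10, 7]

15.9

Step 1: Sum all values: 8 + 31 + 17 + 50 + 4 + 5 + 3 + 24 + 10 + 7 = 159
Step 2: Count the number of values: n = 10
Step 3: Mean = sum / n = 159 / 10 = 15.9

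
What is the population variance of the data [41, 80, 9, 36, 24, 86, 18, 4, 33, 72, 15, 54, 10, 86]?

831.102

Step 1: Compute the mean: (41 + 80 + 9 + 36 + 24 + 86 + 18 + 4 + 33 + 72 + 15 + 54 + 10 + 86) / 14 = 40.5714
Step 2: Compute squared deviations from the mean:
  (41 - 40.5714)^2 = 0.1837
  (80 - 40.5714)^2 = 1554.6122
  (9 - 40.5714)^2 = 996.7551
  (36 - 40.5714)^2 = 20.898
  (24 - 40.5714)^2 = 274.6122
  (86 - 40.5714)^2 = 2063.7551
  (18 - 40.5714)^2 = 509.4694
  (4 - 40.5714)^2 = 1337.4694
  (33 - 40.5714)^2 = 57.3265
  (72 - 40.5714)^2 = 987.7551
  (15 - 40.5714)^2 = 653.898
  (54 - 40.5714)^2 = 180.3265
  (10 - 40.5714)^2 = 934.6122
  (86 - 40.5714)^2 = 2063.7551
Step 3: Sum of squared deviations = 11635.4286
Step 4: Population variance = 11635.4286 / 14 = 831.102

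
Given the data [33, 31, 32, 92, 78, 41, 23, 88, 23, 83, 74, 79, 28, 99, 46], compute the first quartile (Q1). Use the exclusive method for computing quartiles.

31

Step 1: Sort the data: [23, 23, 28, 31, 32, 33, 41, 46, 74, 78, 79, 83, 88, 92, 99]
Step 2: n = 15
Step 3: Using the exclusive quartile method:
  Q1 = 31
  Q2 (median) = 46
  Q3 = 83
  IQR = Q3 - Q1 = 83 - 31 = 52
Step 4: Q1 = 31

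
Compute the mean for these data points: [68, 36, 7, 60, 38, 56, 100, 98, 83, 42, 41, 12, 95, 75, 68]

58.6

Step 1: Sum all values: 68 + 36 + 7 + 60 + 38 + 56 + 100 + 98 + 83 + 42 + 41 + 12 + 95 + 75 + 68 = 879
Step 2: Count the number of values: n = 15
Step 3: Mean = sum / n = 879 / 15 = 58.6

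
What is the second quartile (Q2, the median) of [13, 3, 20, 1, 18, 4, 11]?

11

Step 1: Sort the data: [1, 3, 4, 11, 13, 18, 20]
Step 2: n = 7
Step 3: Q2 is the median. Since n is odd, it is the middle value at position 4: 11
Step 4: Q2 = 11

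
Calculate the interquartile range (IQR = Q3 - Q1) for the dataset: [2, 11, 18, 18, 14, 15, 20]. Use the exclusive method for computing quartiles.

7

Step 1: Sort the data: [2, 11, 14, 15, 18, 18, 20]
Step 2: n = 7
Step 3: Using the exclusive quartile method:
  Q1 = 11
  Q2 (median) = 15
  Q3 = 18
  IQR = Q3 - Q1 = 18 - 11 = 7
Step 4: IQR = 7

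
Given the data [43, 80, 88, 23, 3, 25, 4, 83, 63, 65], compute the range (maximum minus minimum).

85

Step 1: Identify the maximum value: max = 88
Step 2: Identify the minimum value: min = 3
Step 3: Range = max - min = 88 - 3 = 85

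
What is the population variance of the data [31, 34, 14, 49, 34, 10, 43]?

173.6327

Step 1: Compute the mean: (31 + 34 + 14 + 49 + 34 + 10 + 43) / 7 = 30.7143
Step 2: Compute squared deviations from the mean:
  (31 - 30.7143)^2 = 0.0816
  (34 - 30.7143)^2 = 10.7959
  (14 - 30.7143)^2 = 279.3673
  (49 - 30.7143)^2 = 334.3673
  (34 - 30.7143)^2 = 10.7959
  (10 - 30.7143)^2 = 429.0816
  (43 - 30.7143)^2 = 150.9388
Step 3: Sum of squared deviations = 1215.4286
Step 4: Population variance = 1215.4286 / 7 = 173.6327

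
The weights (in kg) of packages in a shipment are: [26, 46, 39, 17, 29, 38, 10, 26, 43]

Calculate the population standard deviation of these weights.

11.4028

Step 1: Compute the mean: 30.4444
Step 2: Sum of squared deviations from the mean: 1170.2222
Step 3: Population variance = 1170.2222 / 9 = 130.0247
Step 4: Standard deviation = sqrt(130.0247) = 11.4028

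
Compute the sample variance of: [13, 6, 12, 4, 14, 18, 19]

31.5714

Step 1: Compute the mean: (13 + 6 + 12 + 4 + 14 + 18 + 19) / 7 = 12.2857
Step 2: Compute squared deviations from the mean:
  (13 - 12.2857)^2 = 0.5102
  (6 - 12.2857)^2 = 39.5102
  (12 - 12.2857)^2 = 0.0816
  (4 - 12.2857)^2 = 68.6531
  (14 - 12.2857)^2 = 2.9388
  (18 - 12.2857)^2 = 32.6531
  (19 - 12.2857)^2 = 45.0816
Step 3: Sum of squared deviations = 189.4286
Step 4: Sample variance = 189.4286 / 6 = 31.5714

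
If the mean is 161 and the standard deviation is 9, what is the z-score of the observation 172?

1.2222

Step 1: Recall the z-score formula: z = (x - mu) / sigma
Step 2: Substitute values: z = (172 - 161) / 9
Step 3: z = 11 / 9 = 1.2222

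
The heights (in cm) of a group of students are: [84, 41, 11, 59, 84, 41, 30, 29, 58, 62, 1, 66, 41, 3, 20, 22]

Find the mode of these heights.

41

Step 1: Count the frequency of each value:
  1: appears 1 time(s)
  3: appears 1 time(s)
  11: appears 1 time(s)
  20: appears 1 time(s)
  22: appears 1 time(s)
  29: appears 1 time(s)
  30: appears 1 time(s)
  41: appears 3 time(s)
  58: appears 1 time(s)
  59: appears 1 time(s)
  62: appears 1 time(s)
  66: appears 1 time(s)
  84: appears 2 time(s)
Step 2: The value 41 appears most frequently (3 times).
Step 3: Mode = 41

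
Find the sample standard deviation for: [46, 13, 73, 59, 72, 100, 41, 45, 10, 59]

27.3528

Step 1: Compute the mean: 51.8
Step 2: Sum of squared deviations from the mean: 6733.6
Step 3: Sample variance = 6733.6 / 9 = 748.1778
Step 4: Standard deviation = sqrt(748.1778) = 27.3528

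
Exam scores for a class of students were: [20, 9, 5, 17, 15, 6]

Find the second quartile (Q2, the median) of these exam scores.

12

Step 1: Sort the data: [5, 6, 9, 15, 17, 20]
Step 2: n = 6
Step 3: Q2 is the median. Since n is even, it is the average of the values at positions 3 and 4:
  Q2 = (9 + 15) / 2 = 12
Step 4: Q2 = 12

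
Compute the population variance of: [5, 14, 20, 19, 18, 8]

32.3333

Step 1: Compute the mean: (5 + 14 + 20 + 19 + 18 + 8) / 6 = 14
Step 2: Compute squared deviations from the mean:
  (5 - 14)^2 = 81
  (14 - 14)^2 = 0
  (20 - 14)^2 = 36
  (19 - 14)^2 = 25
  (18 - 14)^2 = 16
  (8 - 14)^2 = 36
Step 3: Sum of squared deviations = 194
Step 4: Population variance = 194 / 6 = 32.3333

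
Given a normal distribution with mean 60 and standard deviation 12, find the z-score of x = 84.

2

Step 1: Recall the z-score formula: z = (x - mu) / sigma
Step 2: Substitute values: z = (84 - 60) / 12
Step 3: z = 24 / 12 = 2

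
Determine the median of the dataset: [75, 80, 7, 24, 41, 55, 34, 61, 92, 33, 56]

55

Step 1: Sort the data in ascending order: [7, 24, 33, 34, 41, 55, 56, 61, 75, 80, 92]
Step 2: The number of values is n = 11.
Step 3: Since n is odd, the median is the middle value at position 6: 55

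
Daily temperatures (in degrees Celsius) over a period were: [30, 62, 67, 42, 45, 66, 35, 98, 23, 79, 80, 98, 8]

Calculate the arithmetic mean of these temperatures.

56.3846

Step 1: Sum all values: 30 + 62 + 67 + 42 + 45 + 66 + 35 + 98 + 23 + 79 + 80 + 98 + 8 = 733
Step 2: Count the number of values: n = 13
Step 3: Mean = sum / n = 733 / 13 = 56.3846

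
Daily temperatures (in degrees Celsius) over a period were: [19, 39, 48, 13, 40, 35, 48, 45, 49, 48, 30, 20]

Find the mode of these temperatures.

48

Step 1: Count the frequency of each value:
  13: appears 1 time(s)
  19: appears 1 time(s)
  20: appears 1 time(s)
  30: appears 1 time(s)
  35: appears 1 time(s)
  39: appears 1 time(s)
  40: appears 1 time(s)
  45: appears 1 time(s)
  48: appears 3 time(s)
  49: appears 1 time(s)
Step 2: The value 48 appears most frequently (3 times).
Step 3: Mode = 48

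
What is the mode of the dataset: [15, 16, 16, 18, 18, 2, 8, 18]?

18

Step 1: Count the frequency of each value:
  2: appears 1 time(s)
  8: appears 1 time(s)
  15: appears 1 time(s)
  16: appears 2 time(s)
  18: appears 3 time(s)
Step 2: The value 18 appears most frequently (3 times).
Step 3: Mode = 18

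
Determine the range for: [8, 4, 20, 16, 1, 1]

19

Step 1: Identify the maximum value: max = 20
Step 2: Identify the minimum value: min = 1
Step 3: Range = max - min = 20 - 1 = 19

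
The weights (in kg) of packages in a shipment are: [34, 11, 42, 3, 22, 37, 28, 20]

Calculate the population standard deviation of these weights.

12.4292

Step 1: Compute the mean: 24.625
Step 2: Sum of squared deviations from the mean: 1235.875
Step 3: Population variance = 1235.875 / 8 = 154.4844
Step 4: Standard deviation = sqrt(154.4844) = 12.4292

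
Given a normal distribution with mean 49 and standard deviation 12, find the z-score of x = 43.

-0.5

Step 1: Recall the z-score formula: z = (x - mu) / sigma
Step 2: Substitute values: z = (43 - 49) / 12
Step 3: z = -6 / 12 = -0.5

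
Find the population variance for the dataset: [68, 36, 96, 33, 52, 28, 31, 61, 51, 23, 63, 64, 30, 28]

412.9592

Step 1: Compute the mean: (68 + 36 + 96 + 33 + 52 + 28 + 31 + 61 + 51 + 23 + 63 + 64 + 30 + 28) / 14 = 47.4286
Step 2: Compute squared deviations from the mean:
  (68 - 47.4286)^2 = 423.1837
  (36 - 47.4286)^2 = 130.6122
  (96 - 47.4286)^2 = 2359.1837
  (33 - 47.4286)^2 = 208.1837
  (52 - 47.4286)^2 = 20.898
  (28 - 47.4286)^2 = 377.4694
  (31 - 47.4286)^2 = 269.898
  (61 - 47.4286)^2 = 184.1837
  (51 - 47.4286)^2 = 12.7551
  (23 - 47.4286)^2 = 596.7551
  (63 - 47.4286)^2 = 242.4694
  (64 - 47.4286)^2 = 274.6122
  (30 - 47.4286)^2 = 303.7551
  (28 - 47.4286)^2 = 377.4694
Step 3: Sum of squared deviations = 5781.4286
Step 4: Population variance = 5781.4286 / 14 = 412.9592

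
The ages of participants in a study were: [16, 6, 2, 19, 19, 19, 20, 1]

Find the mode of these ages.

19

Step 1: Count the frequency of each value:
  1: appears 1 time(s)
  2: appears 1 time(s)
  6: appears 1 time(s)
  16: appears 1 time(s)
  19: appears 3 time(s)
  20: appears 1 time(s)
Step 2: The value 19 appears most frequently (3 times).
Step 3: Mode = 19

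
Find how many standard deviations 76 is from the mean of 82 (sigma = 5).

-1.2

Step 1: Recall the z-score formula: z = (x - mu) / sigma
Step 2: Substitute values: z = (76 - 82) / 5
Step 3: z = -6 / 5 = -1.2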